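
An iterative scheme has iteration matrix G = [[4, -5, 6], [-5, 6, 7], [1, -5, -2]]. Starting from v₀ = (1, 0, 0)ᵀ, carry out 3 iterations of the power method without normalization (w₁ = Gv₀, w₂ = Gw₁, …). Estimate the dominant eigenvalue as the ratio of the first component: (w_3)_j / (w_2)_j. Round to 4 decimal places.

w1 = Gv₀ = (4·1 + (-5)·0 + 6·0; (-5)·1 + 6·0 + 7·0; 1·1 + (-5)·0 + (-2)·0) = (4, -5, 1)
w2 = Gw1 = (4·4 + (-5)·(-5) + 6·1; (-5)·4 + 6·(-5) + 7·1; 1·4 + (-5)·(-5) + (-2)·1) = (47, -43, 27)
w3 = Gw2 = (565, -304, 208)
Ratio at component: 565 / 47 = 12.0213

12.0213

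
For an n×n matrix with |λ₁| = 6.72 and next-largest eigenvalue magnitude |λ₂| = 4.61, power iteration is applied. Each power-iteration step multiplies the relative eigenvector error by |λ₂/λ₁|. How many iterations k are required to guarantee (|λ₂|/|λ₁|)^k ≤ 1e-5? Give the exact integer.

|λ₂/λ₁| = 4.61/6.72 = 0.68601
Need k ≥ ln(1e-5) / ln(0.68601) = -11.5129 / -0.3769 ≈ 30.550
Smallest integer k satisfying the bound: 31

31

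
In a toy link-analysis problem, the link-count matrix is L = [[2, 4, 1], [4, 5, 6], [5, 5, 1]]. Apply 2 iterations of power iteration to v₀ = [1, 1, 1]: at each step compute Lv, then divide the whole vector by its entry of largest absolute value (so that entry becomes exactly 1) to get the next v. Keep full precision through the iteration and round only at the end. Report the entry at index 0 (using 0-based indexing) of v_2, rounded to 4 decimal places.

Lv0 = (7.00000, 15.00000, 11.00000); divide by 15.00000 → v1 = (0.46667, 1.00000, 0.73333)
Lv1 = (5.66667, 11.26667, 8.06667); divide by 11.26667 → v2 = (0.50296, 1.00000, 0.71598)
Requested entry of v2: 85/169 = 0.5030

0.5030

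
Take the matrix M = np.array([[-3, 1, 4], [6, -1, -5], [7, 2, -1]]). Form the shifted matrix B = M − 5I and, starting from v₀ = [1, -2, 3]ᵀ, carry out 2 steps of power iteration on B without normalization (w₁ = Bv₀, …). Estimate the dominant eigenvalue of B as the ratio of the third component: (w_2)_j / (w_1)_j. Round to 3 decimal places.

-7.333

B = M − 5I has rows (-8, 1, 4); (6, -6, -5); (7, 2, -6)
w1 = Bv₀ = ((-8)·1 + 1·(-2) + 4·3; 6·1 + (-6)·(-2) + (-5)·3; 7·1 + 2·(-2) + (-6)·3) = (2, 3, -15)
w2 = Bw1 = ((-8)·2 + 1·3 + 4·(-15); 6·2 + (-6)·3 + (-5)·(-15); 7·2 + 2·3 + (-6)·(-15)) = (-73, 69, 110)
Ratio: 110/-15 = -7.333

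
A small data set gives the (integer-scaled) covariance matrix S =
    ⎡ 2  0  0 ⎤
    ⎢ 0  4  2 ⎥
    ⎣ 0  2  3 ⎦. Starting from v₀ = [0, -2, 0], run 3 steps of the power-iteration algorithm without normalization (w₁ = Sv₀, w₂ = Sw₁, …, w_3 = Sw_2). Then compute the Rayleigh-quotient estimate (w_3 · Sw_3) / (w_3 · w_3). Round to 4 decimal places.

5.5608

w1 = Sv₀ = (2·0 + 0·(-2) + 0·0; 0·0 + 4·(-2) + 2·0; 0·0 + 2·(-2) + 3·0) = (0, -8, -4)
w2 = Sw1 = (2·0 + 0·(-8) + 0·(-4); 0·0 + 4·(-8) + 2·(-4); 0·0 + 2·(-8) + 3·(-4)) = (0, -40, -28)
w3 = Sw2 = (0, -216, -164)
Sw3 = (0, -1192, -924)
w3·Sw3 = 0·0 + (-216)·(-1192) + (-164)·(-924) = 409008; w3·w3 = 0·0 + (-216)·(-216) + (-164)·(-164) = 73552
λ ≈ 409008/73552 = 5.5608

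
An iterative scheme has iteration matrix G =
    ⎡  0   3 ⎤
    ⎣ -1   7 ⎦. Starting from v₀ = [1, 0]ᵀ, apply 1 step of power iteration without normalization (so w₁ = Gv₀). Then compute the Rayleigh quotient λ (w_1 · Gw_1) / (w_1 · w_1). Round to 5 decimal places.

w1 = Gv₀ = (0·1 + 3·0; (-1)·1 + 7·0) = (0, -1)
Gw1 = (-3, -7)
w1·Gw1 = 0·(-3) + (-1)·(-7) = 7; w1·w1 = 0·0 + (-1)·(-1) = 1
λ ≈ 7/1 = 7.00000

7.00000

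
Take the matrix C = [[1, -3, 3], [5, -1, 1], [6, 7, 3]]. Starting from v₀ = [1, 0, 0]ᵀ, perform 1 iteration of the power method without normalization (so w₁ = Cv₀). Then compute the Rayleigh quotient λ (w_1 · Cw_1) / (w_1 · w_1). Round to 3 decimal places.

6.258

w1 = Cv₀ = (1·1 + (-3)·0 + 3·0; 5·1 + (-1)·0 + 1·0; 6·1 + 7·0 + 3·0) = (1, 5, 6)
Cw1 = (4, 6, 59)
w1·Cw1 = 1·4 + 5·6 + 6·59 = 388; w1·w1 = 1·1 + 5·5 + 6·6 = 62
λ ≈ 388/62 = 6.258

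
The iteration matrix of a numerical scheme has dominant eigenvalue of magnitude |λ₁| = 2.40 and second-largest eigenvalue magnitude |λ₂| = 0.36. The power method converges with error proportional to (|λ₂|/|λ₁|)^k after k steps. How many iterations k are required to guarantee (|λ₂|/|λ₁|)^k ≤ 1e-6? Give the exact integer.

|λ₂/λ₁| = 0.36/2.40 = 0.15000
Need k ≥ ln(1e-6) / ln(0.15000) = -13.8155 / -1.8971 ≈ 7.282
Smallest integer k satisfying the bound: 8

8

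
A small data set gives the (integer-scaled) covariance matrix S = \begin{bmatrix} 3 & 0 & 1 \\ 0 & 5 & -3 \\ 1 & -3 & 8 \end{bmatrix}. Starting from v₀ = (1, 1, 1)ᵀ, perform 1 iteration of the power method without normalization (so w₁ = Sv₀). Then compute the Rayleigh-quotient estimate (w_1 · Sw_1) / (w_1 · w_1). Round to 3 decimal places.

λ ≈ 5.929

w1 = Sv₀ = (4, 2, 6)
Sw1 = (18, -8, 46)
w1·Sw1 = 4·18 + 2·(-8) + 6·46 = 332; w1·w1 = 4·4 + 2·2 + 6·6 = 56
λ ≈ 332/56 = 5.929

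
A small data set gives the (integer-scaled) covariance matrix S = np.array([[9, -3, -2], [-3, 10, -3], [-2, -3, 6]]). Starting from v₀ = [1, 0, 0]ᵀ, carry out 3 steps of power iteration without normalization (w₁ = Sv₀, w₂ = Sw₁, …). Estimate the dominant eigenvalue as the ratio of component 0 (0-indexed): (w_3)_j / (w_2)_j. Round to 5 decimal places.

11.07447

w1 = Sv₀ = (9·1 + (-3)·0 + (-2)·0; (-3)·1 + 10·0 + (-3)·0; (-2)·1 + (-3)·0 + 6·0) = (9, -3, -2)
w2 = Sw1 = (9·9 + (-3)·(-3) + (-2)·(-2); (-3)·9 + 10·(-3) + (-3)·(-2); (-2)·9 + (-3)·(-3) + 6·(-2)) = (94, -51, -21)
w3 = Sw2 = (1041, -729, -161)
Ratio at component: 1041 / 94 = 11.07447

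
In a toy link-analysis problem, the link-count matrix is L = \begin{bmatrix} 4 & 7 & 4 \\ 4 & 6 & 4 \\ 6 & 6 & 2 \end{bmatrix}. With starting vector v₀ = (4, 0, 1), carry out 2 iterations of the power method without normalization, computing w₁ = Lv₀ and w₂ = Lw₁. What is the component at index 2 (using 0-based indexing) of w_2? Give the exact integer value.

292

w1 = Lv₀ = (20, 20, 26)
w2 = Lw1 = (324, 304, 292)
The requested component of w2 is 292.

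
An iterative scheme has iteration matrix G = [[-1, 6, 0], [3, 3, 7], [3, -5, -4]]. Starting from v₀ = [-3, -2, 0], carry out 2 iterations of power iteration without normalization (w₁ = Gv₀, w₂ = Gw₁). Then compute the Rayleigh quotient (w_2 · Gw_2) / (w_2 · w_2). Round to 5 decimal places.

2.30648

w1 = Gv₀ = (-9, -15, 1)
w2 = Gw1 = (-81, -65, 44)
Gw2 = (-309, -130, -94)
w2·Gw2 = (-81)·(-309) + (-65)·(-130) + 44·(-94) = 29343; w2·w2 = (-81)·(-81) + (-65)·(-65) + 44·44 = 12722
λ ≈ 29343/12722 = 2.30648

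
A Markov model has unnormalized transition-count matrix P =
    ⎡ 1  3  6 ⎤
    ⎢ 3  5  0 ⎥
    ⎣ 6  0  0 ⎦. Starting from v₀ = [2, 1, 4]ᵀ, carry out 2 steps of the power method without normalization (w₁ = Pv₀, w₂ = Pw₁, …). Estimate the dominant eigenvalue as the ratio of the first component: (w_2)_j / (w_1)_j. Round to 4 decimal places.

w1 = Pv₀ = (29, 11, 12)
w2 = Pw1 = (134, 142, 174)
Ratio at component: 134 / 29 = 4.6207

4.6207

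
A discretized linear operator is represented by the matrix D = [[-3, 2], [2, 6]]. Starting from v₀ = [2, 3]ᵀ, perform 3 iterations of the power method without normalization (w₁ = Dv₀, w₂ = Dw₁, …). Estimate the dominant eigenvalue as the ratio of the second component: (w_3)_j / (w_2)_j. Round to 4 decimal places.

w1 = Dv₀ = (0, 22)
w2 = Dw1 = (44, 132)
w3 = Dw2 = (132, 880)
Ratio at component: 880 / 132 = 6.6667

6.6667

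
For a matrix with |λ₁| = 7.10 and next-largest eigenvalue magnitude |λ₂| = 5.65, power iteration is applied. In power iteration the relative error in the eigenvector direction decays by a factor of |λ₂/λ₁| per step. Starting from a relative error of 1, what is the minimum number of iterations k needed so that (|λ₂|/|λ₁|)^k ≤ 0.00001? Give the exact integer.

51

|λ₂/λ₁| = 5.65/7.10 = 0.79577
Need k ≥ ln(0.00001) / ln(0.79577) = -11.5129 / -0.2284 ≈ 50.398
Smallest integer k satisfying the bound: 51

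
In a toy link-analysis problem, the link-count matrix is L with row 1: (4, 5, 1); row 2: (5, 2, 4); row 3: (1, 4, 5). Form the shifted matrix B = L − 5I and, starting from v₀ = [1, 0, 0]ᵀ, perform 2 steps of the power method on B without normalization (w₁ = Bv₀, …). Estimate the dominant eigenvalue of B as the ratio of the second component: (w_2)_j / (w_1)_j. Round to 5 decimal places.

-3.20000

B = L − 5I has rows (-1, 5, 1); (5, -3, 4); (1, 4, 0)
w1 = Bv₀ = ((-1)·1 + 5·0 + 1·0; 5·1 + (-3)·0 + 4·0; 1·1 + 4·0 + 0·0) = (-1, 5, 1)
w2 = Bw1 = ((-1)·(-1) + 5·5 + 1·1; 5·(-1) + (-3)·5 + 4·1; 1·(-1) + 4·5 + 0·1) = (27, -16, 19)
Ratio: -16/5 = -3.20000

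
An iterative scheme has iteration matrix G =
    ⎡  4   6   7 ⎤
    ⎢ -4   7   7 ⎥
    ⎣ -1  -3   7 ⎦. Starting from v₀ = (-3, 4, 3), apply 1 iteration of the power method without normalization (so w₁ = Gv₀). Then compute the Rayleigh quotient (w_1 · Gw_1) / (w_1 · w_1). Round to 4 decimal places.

8.2239

w1 = Gv₀ = (4·(-3) + 6·4 + 7·3; (-4)·(-3) + 7·4 + 7·3; (-1)·(-3) + (-3)·4 + 7·3) = (33, 61, 12)
Gw1 = (582, 379, -132)
w1·Gw1 = 33·582 + 61·379 + 12·(-132) = 40741; w1·w1 = 33·33 + 61·61 + 12·12 = 4954
λ ≈ 40741/4954 = 8.2239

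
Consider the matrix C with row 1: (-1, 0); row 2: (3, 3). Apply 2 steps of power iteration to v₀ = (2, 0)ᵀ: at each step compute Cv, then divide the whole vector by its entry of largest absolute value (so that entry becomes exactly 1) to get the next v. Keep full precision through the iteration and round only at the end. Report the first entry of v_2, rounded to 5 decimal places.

0.16667

Cv0 = (-2.000000, 6.000000); divide by 6.000000 → v1 = (-0.333333, 1.000000)
Cv1 = (0.333333, 2.000000); divide by 2.000000 → v2 = (0.166667, 1.000000)
Requested entry of v2: 2/12 = 0.16667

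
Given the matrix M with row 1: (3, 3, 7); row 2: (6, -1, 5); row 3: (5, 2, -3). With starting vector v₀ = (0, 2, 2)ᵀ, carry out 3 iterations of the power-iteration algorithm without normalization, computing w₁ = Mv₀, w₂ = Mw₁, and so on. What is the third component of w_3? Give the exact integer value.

w1 = Mv₀ = (3·0 + 3·2 + 7·2; 6·0 + (-1)·2 + 5·2; 5·0 + 2·2 + (-3)·2) = (20, 8, -2)
w2 = Mw1 = (3·20 + 3·8 + 7·(-2); 6·20 + (-1)·8 + 5·(-2); 5·20 + 2·8 + (-3)·(-2)) = (70, 102, 122)
w3 = Mw2 = (1370, 928, 188)
The requested component of w3 is 188.

188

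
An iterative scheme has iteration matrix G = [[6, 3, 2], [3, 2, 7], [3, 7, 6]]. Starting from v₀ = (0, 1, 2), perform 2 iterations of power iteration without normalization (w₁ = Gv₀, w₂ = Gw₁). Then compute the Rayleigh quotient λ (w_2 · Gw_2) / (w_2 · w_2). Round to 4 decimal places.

13.1947

w1 = Gv₀ = (7, 16, 19)
w2 = Gw1 = (128, 186, 247)
Gw2 = (1820, 2485, 3168)
w2·Gw2 = 128·1820 + 186·2485 + 247·3168 = 1477666; w2·w2 = 128·128 + 186·186 + 247·247 = 111989
λ ≈ 1477666/111989 = 13.1947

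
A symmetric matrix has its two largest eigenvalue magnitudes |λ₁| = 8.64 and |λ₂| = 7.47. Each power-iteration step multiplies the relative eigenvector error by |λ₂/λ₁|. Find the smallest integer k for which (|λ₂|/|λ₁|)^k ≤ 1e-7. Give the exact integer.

|λ₂/λ₁| = 7.47/8.64 = 0.86458
Need k ≥ ln(1e-7) / ln(0.86458) = -16.1181 / -0.1455 ≈ 110.772
Smallest integer k satisfying the bound: 111

111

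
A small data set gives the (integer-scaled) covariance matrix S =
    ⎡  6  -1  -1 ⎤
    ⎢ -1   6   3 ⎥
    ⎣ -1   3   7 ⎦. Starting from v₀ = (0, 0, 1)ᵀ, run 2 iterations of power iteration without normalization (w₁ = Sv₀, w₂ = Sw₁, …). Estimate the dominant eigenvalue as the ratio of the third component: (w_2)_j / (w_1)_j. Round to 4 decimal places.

8.4286

w1 = Sv₀ = (6·0 + (-1)·0 + (-1)·1; (-1)·0 + 6·0 + 3·1; (-1)·0 + 3·0 + 7·1) = (-1, 3, 7)
w2 = Sw1 = (6·(-1) + (-1)·3 + (-1)·7; (-1)·(-1) + 6·3 + 3·7; (-1)·(-1) + 3·3 + 7·7) = (-16, 40, 59)
Ratio at component: 59 / 7 = 8.4286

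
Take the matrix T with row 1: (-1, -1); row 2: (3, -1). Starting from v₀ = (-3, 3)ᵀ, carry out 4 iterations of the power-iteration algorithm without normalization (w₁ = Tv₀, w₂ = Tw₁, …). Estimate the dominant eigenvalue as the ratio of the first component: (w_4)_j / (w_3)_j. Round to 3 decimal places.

w1 = Tv₀ = ((-1)·(-3) + (-1)·3; 3·(-3) + (-1)·3) = (0, -12)
w2 = Tw1 = ((-1)·0 + (-1)·(-12); 3·0 + (-1)·(-12)) = (12, 12)
w3 = Tw2 = (-24, 24)
w4 = Tw3 = (0, -96)
Ratio at component: 0 / -24 = 0.000

0.000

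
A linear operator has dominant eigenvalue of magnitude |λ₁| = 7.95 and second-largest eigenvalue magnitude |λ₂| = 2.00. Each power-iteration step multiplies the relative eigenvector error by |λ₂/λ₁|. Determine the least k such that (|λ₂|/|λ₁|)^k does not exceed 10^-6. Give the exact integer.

11

|λ₂/λ₁| = 2.00/7.95 = 0.25157
Need k ≥ ln(10^-6) / ln(0.25157) = -13.8155 / -1.3800 ≈ 10.011
Smallest integer k satisfying the bound: 11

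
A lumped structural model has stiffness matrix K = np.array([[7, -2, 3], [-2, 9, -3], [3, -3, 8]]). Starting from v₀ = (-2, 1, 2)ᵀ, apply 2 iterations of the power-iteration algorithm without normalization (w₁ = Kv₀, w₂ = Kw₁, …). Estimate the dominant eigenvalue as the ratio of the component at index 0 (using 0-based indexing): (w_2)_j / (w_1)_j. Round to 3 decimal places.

w1 = Kv₀ = (7·(-2) + (-2)·1 + 3·2; (-2)·(-2) + 9·1 + (-3)·2; 3·(-2) + (-3)·1 + 8·2) = (-10, 7, 7)
w2 = Kw1 = (7·(-10) + (-2)·7 + 3·7; (-2)·(-10) + 9·7 + (-3)·7; 3·(-10) + (-3)·7 + 8·7) = (-63, 62, 5)
Ratio at component: -63 / -10 = 6.300

λ ≈ 6.300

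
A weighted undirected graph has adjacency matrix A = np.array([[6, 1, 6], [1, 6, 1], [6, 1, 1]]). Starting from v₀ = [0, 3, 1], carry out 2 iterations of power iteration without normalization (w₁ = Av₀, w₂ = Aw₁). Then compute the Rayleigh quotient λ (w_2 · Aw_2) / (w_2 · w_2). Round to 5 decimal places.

λ ≈ 9.31074

w1 = Av₀ = (6·0 + 1·3 + 6·1; 1·0 + 6·3 + 1·1; 6·0 + 1·3 + 1·1) = (9, 19, 4)
w2 = Aw1 = (6·9 + 1·19 + 6·4; 1·9 + 6·19 + 1·4; 6·9 + 1·19 + 1·4) = (97, 127, 77)
Aw2 = (1171, 936, 786)
w2·Aw2 = 97·1171 + 127·936 + 77·786 = 292981; w2·w2 = 97·97 + 127·127 + 77·77 = 31467
λ ≈ 292981/31467 = 9.31074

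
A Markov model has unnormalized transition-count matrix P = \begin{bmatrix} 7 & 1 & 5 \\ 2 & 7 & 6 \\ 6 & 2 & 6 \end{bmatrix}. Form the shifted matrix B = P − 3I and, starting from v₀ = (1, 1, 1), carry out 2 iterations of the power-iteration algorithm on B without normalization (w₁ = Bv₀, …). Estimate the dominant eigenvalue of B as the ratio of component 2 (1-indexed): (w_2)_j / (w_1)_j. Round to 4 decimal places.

B = P − 3I has rows (4, 1, 5); (2, 4, 6); (6, 2, 3)
w1 = Bv₀ = (4·1 + 1·1 + 5·1; 2·1 + 4·1 + 6·1; 6·1 + 2·1 + 3·1) = (10, 12, 11)
w2 = Bw1 = (4·10 + 1·12 + 5·11; 2·10 + 4·12 + 6·11; 6·10 + 2·12 + 3·11) = (107, 134, 117)
Ratio: 134/12 = 11.1667

μ ≈ 11.1667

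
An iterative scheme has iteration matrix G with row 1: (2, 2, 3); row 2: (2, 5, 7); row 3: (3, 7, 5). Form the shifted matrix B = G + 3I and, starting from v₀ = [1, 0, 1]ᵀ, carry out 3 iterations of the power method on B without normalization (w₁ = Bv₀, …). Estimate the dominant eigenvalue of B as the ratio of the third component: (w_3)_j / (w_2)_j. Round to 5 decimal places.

16.16000

B = G + 3I has rows (5, 2, 3); (2, 8, 7); (3, 7, 8)
w1 = Bv₀ = (8, 9, 11)
w2 = Bw1 = (91, 165, 175)
w3 = Bw2 = (1310, 2727, 2828)
Ratio: 2828/175 = 16.16000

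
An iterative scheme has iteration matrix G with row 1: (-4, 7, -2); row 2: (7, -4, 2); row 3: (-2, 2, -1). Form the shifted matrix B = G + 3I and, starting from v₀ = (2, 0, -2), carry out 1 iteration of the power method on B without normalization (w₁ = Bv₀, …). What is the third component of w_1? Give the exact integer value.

-8

B = G + 3I has rows (-1, 7, -2); (7, -1, 2); (-2, 2, 2)
w1 = Bv₀ = (2, 10, -8)
Requested component of w1: -8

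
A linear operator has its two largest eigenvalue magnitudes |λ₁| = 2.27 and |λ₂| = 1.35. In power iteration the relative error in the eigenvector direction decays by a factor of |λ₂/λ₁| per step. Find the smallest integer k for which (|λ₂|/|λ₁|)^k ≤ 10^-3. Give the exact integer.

|λ₂/λ₁| = 1.35/2.27 = 0.59471
Need k ≥ ln(10^-3) / ln(0.59471) = -6.9078 / -0.5197 ≈ 13.292
Smallest integer k satisfying the bound: 14

14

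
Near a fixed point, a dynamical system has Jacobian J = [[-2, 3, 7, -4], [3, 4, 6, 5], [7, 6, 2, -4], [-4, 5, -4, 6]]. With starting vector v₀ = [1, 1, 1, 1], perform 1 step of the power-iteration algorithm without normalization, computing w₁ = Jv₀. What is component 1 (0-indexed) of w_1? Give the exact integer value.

w1 = Jv₀ = ((-2)·1 + 3·1 + 7·1 + (-4)·1; 3·1 + 4·1 + 6·1 + 5·1; 7·1 + 6·1 + 2·1 + (-4)·1; (-4)·1 + 5·1 + (-4)·1 + 6·1) = (4, 18, 11, 3)
The requested component of w1 is 18.

18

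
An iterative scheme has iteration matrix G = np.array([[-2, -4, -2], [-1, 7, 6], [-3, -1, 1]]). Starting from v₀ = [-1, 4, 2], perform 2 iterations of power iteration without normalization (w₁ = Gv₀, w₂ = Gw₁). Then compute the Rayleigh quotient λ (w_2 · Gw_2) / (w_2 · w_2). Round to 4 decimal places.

7.7006

w1 = Gv₀ = ((-2)·(-1) + (-4)·4 + (-2)·2; (-1)·(-1) + 7·4 + 6·2; (-3)·(-1) + (-1)·4 + 1·2) = (-18, 41, 1)
w2 = Gw1 = ((-2)·(-18) + (-4)·41 + (-2)·1; (-1)·(-18) + 7·41 + 6·1; (-3)·(-18) + (-1)·41 + 1·1) = (-130, 311, 14)
Gw2 = (-1012, 2391, 93)
w2·Gw2 = (-130)·(-1012) + 311·2391 + 14·93 = 876463; w2·w2 = (-130)·(-130) + 311·311 + 14·14 = 113817
λ ≈ 876463/113817 = 7.7006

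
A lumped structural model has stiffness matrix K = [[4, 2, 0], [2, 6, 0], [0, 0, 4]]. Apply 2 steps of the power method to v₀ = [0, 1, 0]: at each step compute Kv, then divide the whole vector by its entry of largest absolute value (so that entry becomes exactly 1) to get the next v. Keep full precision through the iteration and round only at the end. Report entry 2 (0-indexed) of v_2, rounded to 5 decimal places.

0.00000

Kv0 = (2.000000, 6.000000, 0.000000); divide by 6.000000 → v1 = (0.333333, 1.000000, 0.000000)
Kv1 = (3.333333, 6.666667, 0.000000); divide by 6.666667 → v2 = (0.500000, 1.000000, 0.000000)
Requested entry of v2: 0/40 = 0.00000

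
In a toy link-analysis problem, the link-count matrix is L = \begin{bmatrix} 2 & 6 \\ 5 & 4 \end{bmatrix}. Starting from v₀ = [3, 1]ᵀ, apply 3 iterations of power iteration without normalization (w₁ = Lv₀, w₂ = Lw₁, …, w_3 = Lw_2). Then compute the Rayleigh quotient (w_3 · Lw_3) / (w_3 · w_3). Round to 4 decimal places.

8.5808

w1 = Lv₀ = (2·3 + 6·1; 5·3 + 4·1) = (12, 19)
w2 = Lw1 = (2·12 + 6·19; 5·12 + 4·19) = (138, 136)
w3 = Lw2 = (1092, 1234)
Lw3 = (9588, 10396)
w3·Lw3 = 1092·9588 + 1234·10396 = 23298760; w3·w3 = 1092·1092 + 1234·1234 = 2715220
λ ≈ 23298760/2715220 = 8.5808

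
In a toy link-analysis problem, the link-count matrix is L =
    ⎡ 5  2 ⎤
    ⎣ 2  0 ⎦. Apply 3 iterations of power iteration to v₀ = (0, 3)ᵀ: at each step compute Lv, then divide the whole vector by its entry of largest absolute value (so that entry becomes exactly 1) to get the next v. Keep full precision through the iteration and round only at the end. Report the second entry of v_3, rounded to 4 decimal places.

0.3448

Lv0 = (6.00000, 0.00000); divide by 6.00000 → v1 = (1.00000, 0.00000)
Lv1 = (5.00000, 2.00000); divide by 5.00000 → v2 = (1.00000, 0.40000)
Lv2 = (5.80000, 2.00000); divide by 5.80000 → v3 = (1.00000, 0.34483)
Requested entry of v3: 60/174 = 0.3448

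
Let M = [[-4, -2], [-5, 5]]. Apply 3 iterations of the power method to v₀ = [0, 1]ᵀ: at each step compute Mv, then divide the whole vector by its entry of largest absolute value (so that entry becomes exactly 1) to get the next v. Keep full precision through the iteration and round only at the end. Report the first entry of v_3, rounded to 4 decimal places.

-0.3351

Mv0 = (-2.00000, 5.00000); divide by 5.00000 → v1 = (-0.40000, 1.00000)
Mv1 = (-0.40000, 7.00000); divide by 7.00000 → v2 = (-0.05714, 1.00000)
Mv2 = (-1.77143, 5.28571); divide by 5.28571 → v3 = (-0.33514, 1.00000)
Requested entry of v3: -62/185 = -0.3351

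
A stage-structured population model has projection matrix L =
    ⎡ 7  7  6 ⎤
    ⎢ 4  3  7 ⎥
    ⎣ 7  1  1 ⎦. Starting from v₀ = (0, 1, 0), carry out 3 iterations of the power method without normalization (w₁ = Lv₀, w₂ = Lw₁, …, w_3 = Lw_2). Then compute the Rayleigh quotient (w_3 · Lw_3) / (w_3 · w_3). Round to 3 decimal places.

λ ≈ 14.886

w1 = Lv₀ = (7, 3, 1)
w2 = Lw1 = (76, 44, 53)
w3 = Lw2 = (1158, 807, 629)
Lw3 = (17529, 11456, 9542)
w3·Lw3 = 1158·17529 + 807·11456 + 629·9542 = 35545492; w3·w3 = 1158·1158 + 807·807 + 629·629 = 2387854
λ ≈ 35545492/2387854 = 14.886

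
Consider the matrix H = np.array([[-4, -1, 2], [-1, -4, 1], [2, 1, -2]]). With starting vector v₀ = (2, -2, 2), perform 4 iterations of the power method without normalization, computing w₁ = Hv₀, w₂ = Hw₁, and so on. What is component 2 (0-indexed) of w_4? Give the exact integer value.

w1 = Hv₀ = ((-4)·2 + (-1)·(-2) + 2·2; (-1)·2 + (-4)·(-2) + 1·2; 2·2 + 1·(-2) + (-2)·2) = (-2, 8, -2)
w2 = Hw1 = ((-4)·(-2) + (-1)·8 + 2·(-2); (-1)·(-2) + (-4)·8 + 1·(-2); 2·(-2) + 1·8 + (-2)·(-2)) = (-4, -32, 8)
w3 = Hw2 = (64, 140, -56)
w4 = Hw3 = (-508, -680, 380)
The requested component of w4 is 380.

380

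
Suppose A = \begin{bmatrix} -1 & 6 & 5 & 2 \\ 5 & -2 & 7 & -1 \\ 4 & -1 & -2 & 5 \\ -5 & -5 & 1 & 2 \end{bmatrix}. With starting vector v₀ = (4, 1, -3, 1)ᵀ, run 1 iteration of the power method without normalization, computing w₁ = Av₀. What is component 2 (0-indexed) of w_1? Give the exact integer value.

w1 = Av₀ = ((-1)·4 + 6·1 + 5·(-3) + 2·1; 5·4 + (-2)·1 + 7·(-3) + (-1)·1; 4·4 + (-1)·1 + (-2)·(-3) + 5·1; (-5)·4 + (-5)·1 + 1·(-3) + 2·1) = (-11, -4, 26, -26)
The requested component of w1 is 26.

26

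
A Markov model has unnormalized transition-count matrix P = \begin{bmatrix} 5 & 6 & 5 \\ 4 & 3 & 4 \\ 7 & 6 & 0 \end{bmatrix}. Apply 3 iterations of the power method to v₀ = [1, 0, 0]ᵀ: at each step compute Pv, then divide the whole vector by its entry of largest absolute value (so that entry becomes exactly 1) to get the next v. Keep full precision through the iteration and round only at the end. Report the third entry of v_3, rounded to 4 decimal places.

0.8819

Pv0 = (5.00000, 4.00000, 7.00000); divide by 7.00000 → v1 = (0.71429, 0.57143, 1.00000)
Pv1 = (12.00000, 8.57143, 8.42857); divide by 12.00000 → v2 = (1.00000, 0.71429, 0.70238)
Pv2 = (12.79762, 8.95238, 11.28571); divide by 12.79762 → v3 = (1.00000, 0.69953, 0.88186)
Requested entry of v3: 948/1075 = 0.8819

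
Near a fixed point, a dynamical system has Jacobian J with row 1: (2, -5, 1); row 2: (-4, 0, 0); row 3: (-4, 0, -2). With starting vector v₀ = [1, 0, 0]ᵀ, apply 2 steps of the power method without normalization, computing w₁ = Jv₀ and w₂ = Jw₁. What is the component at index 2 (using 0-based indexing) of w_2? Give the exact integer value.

0

w1 = Jv₀ = (2·1 + (-5)·0 + 1·0; (-4)·1 + 0·0 + 0·0; (-4)·1 + 0·0 + (-2)·0) = (2, -4, -4)
w2 = Jw1 = (2·2 + (-5)·(-4) + 1·(-4); (-4)·2 + 0·(-4) + 0·(-4); (-4)·2 + 0·(-4) + (-2)·(-4)) = (20, -8, 0)
The requested component of w2 is 0.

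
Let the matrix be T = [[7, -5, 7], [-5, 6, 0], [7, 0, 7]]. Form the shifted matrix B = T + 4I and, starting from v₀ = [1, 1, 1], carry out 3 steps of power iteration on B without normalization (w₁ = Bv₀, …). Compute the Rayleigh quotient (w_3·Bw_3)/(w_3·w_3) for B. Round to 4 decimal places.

19.0369

B = T + 4I has rows (11, -5, 7); (-5, 10, 0); (7, 0, 11)
w1 = Bv₀ = (13, 5, 18)
w2 = Bw1 = (244, -15, 289)
w3 = Bw2 = (4782, -1370, 4887)
Bw3 = (93661, -37610, 87231)
w3·Bw3 = 925710499; w3·w3 = 48627193; μ ≈ 925710499/48627193 = 19.0369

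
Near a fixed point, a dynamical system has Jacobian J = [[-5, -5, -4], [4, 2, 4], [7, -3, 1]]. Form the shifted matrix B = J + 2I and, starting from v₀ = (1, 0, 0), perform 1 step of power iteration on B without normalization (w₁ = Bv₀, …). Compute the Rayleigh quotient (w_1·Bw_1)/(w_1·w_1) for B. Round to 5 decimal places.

B = J + 2I has rows (-3, -5, -4); (4, 4, 4); (7, -3, 3)
w1 = Bv₀ = (-3, 4, 7)
Bw1 = (-39, 32, -12)
w1·Bw1 = 161; w1·w1 = 74; μ ≈ 161/74 = 2.17568

2.17568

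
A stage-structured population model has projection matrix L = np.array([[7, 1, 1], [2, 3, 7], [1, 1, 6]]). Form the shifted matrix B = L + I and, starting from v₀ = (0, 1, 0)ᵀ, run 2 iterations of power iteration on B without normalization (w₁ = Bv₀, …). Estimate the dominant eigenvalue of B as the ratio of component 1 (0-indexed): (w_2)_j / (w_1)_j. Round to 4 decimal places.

6.2500

B = L + I has rows (8, 1, 1); (2, 4, 7); (1, 1, 7)
w1 = Bv₀ = (8·0 + 1·1 + 1·0; 2·0 + 4·1 + 7·0; 1·0 + 1·1 + 7·0) = (1, 4, 1)
w2 = Bw1 = (8·1 + 1·4 + 1·1; 2·1 + 4·4 + 7·1; 1·1 + 1·4 + 7·1) = (13, 25, 12)
Ratio: 25/4 = 6.2500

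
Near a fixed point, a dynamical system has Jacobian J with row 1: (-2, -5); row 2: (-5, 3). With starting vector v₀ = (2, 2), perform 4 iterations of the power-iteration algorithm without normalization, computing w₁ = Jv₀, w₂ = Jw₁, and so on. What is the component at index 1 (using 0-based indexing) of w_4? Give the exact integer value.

1732

w1 = Jv₀ = ((-2)·2 + (-5)·2; (-5)·2 + 3·2) = (-14, -4)
w2 = Jw1 = ((-2)·(-14) + (-5)·(-4); (-5)·(-14) + 3·(-4)) = (48, 58)
w3 = Jw2 = (-386, -66)
w4 = Jw3 = (1102, 1732)
The requested component of w4 is 1732.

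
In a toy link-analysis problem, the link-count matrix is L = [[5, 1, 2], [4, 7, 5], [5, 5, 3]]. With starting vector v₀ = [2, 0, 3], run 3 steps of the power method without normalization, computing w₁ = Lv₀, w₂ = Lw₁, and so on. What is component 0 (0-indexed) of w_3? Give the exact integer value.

w1 = Lv₀ = (5·2 + 1·0 + 2·3; 4·2 + 7·0 + 5·3; 5·2 + 5·0 + 3·3) = (16, 23, 19)
w2 = Lw1 = (5·16 + 1·23 + 2·19; 4·16 + 7·23 + 5·19; 5·16 + 5·23 + 3·19) = (141, 320, 252)
w3 = Lw2 = (1529, 4064, 3061)
The requested component of w3 is 1529.

1529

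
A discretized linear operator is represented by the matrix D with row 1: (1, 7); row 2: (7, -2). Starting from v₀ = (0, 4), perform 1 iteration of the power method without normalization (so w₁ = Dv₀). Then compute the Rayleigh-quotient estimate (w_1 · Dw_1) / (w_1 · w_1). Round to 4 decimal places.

-2.9245

w1 = Dv₀ = (1·0 + 7·4; 7·0 + (-2)·4) = (28, -8)
Dw1 = (-28, 212)
w1·Dw1 = 28·(-28) + (-8)·212 = -2480; w1·w1 = 28·28 + (-8)·(-8) = 848
λ ≈ -2480/848 = -2.9245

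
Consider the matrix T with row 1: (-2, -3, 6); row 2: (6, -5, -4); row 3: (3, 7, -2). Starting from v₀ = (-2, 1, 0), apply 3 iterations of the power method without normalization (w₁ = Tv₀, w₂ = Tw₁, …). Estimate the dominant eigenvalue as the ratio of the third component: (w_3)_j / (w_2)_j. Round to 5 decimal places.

λ ≈ -8.55932

w1 = Tv₀ = ((-2)·(-2) + (-3)·1 + 6·0; 6·(-2) + (-5)·1 + (-4)·0; 3·(-2) + 7·1 + (-2)·0) = (1, -17, 1)
w2 = Tw1 = ((-2)·1 + (-3)·(-17) + 6·1; 6·1 + (-5)·(-17) + (-4)·1; 3·1 + 7·(-17) + (-2)·1) = (55, 87, -118)
w3 = Tw2 = (-1079, 367, 1010)
Ratio at component: 1010 / -118 = -8.55932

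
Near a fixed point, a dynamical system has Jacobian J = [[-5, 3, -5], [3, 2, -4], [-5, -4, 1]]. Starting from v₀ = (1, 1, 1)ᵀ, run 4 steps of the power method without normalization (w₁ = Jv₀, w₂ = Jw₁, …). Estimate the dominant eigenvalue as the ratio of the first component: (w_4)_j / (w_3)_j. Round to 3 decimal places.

w1 = Jv₀ = ((-5)·1 + 3·1 + (-5)·1; 3·1 + 2·1 + (-4)·1; (-5)·1 + (-4)·1 + 1·1) = (-7, 1, -8)
w2 = Jw1 = ((-5)·(-7) + 3·1 + (-5)·(-8); 3·(-7) + 2·1 + (-4)·(-8); (-5)·(-7) + (-4)·1 + 1·(-8)) = (78, 13, 23)
w3 = Jw2 = (-466, 168, -419)
w4 = Jw3 = (4929, 614, 1239)
Ratio at component: 4929 / -466 = -10.577

-10.577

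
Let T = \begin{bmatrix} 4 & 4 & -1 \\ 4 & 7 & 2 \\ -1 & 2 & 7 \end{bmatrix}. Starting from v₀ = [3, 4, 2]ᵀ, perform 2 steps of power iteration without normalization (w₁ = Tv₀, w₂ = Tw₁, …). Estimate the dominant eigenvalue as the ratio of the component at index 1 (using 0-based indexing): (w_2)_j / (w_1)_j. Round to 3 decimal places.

w1 = Tv₀ = (4·3 + 4·4 + (-1)·2; 4·3 + 7·4 + 2·2; (-1)·3 + 2·4 + 7·2) = (26, 44, 19)
w2 = Tw1 = (4·26 + 4·44 + (-1)·19; 4·26 + 7·44 + 2·19; (-1)·26 + 2·44 + 7·19) = (261, 450, 195)
Ratio at component: 450 / 44 = 10.227

10.227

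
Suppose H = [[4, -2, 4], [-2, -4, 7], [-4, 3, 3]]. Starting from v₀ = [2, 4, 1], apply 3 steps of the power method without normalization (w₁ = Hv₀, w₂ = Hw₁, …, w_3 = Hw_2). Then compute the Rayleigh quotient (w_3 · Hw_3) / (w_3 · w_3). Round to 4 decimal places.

λ ≈ -2.7217

w1 = Hv₀ = (4·2 + (-2)·4 + 4·1; (-2)·2 + (-4)·4 + 7·1; (-4)·2 + 3·4 + 3·1) = (4, -13, 7)
w2 = Hw1 = (4·4 + (-2)·(-13) + 4·7; (-2)·4 + (-4)·(-13) + 7·7; (-4)·4 + 3·(-13) + 3·7) = (70, 93, -34)
w3 = Hw2 = (-42, -750, -103)
Hw3 = (920, 2363, -2391)
w3·Hw3 = (-42)·920 + (-750)·2363 + (-103)·(-2391) = -1564617; w3·w3 = (-42)·(-42) + (-750)·(-750) + (-103)·(-103) = 574873
λ ≈ -1564617/574873 = -2.7217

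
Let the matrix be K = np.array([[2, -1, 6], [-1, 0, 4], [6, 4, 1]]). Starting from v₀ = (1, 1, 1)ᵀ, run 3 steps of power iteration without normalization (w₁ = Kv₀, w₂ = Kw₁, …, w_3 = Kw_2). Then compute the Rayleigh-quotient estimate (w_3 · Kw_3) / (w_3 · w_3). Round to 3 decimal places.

w1 = Kv₀ = (7, 3, 11)
w2 = Kw1 = (77, 37, 65)
w3 = Kw2 = (507, 183, 675)
Kw3 = (4881, 2193, 4449)
w3·Kw3 = 507·4881 + 183·2193 + 675·4449 = 5879061; w3·w3 = 507·507 + 183·183 + 675·675 = 746163
λ ≈ 5879061/746163 = 7.879

7.879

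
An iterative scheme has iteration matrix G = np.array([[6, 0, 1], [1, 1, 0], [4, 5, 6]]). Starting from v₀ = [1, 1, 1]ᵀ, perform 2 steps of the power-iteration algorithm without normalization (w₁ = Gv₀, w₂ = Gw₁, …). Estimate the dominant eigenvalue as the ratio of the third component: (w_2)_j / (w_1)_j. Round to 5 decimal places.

w1 = Gv₀ = (7, 2, 15)
w2 = Gw1 = (57, 9, 128)
Ratio at component: 128 / 15 = 8.53333

8.53333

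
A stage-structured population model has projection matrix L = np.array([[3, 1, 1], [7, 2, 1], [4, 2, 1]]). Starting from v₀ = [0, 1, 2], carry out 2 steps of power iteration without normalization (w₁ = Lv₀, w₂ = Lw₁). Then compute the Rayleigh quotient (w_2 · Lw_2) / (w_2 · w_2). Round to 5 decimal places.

w1 = Lv₀ = (3·0 + 1·1 + 1·2; 7·0 + 2·1 + 1·2; 4·0 + 2·1 + 1·2) = (3, 4, 4)
w2 = Lw1 = (3·3 + 1·4 + 1·4; 7·3 + 2·4 + 1·4; 4·3 + 2·4 + 1·4) = (17, 33, 24)
Lw2 = (108, 209, 158)
w2·Lw2 = 17·108 + 33·209 + 24·158 = 12525; w2·w2 = 17·17 + 33·33 + 24·24 = 1954
λ ≈ 12525/1954 = 6.40993

6.40993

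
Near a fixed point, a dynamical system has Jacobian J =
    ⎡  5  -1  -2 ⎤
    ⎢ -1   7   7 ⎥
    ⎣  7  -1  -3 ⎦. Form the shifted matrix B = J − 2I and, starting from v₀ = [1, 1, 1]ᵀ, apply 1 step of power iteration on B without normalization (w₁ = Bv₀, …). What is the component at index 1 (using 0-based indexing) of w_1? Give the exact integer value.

B = J − 2I has rows (3, -1, -2); (-1, 5, 7); (7, -1, -5)
w1 = Bv₀ = (0, 11, 1)
Requested component of w1: 11

11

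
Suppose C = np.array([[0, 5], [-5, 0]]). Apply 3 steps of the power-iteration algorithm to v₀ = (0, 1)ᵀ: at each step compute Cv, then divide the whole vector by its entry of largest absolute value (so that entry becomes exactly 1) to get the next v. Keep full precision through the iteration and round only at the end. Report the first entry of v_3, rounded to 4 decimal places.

Cv0 = (5.00000, 0.00000); divide by 5.00000 → v1 = (1.00000, 0.00000)
Cv1 = (0.00000, -5.00000); divide by -5.00000 → v2 = (0.00000, 1.00000)
Cv2 = (5.00000, 0.00000); divide by 5.00000 → v3 = (1.00000, 0.00000)
Requested entry of v3: -125/-125 = 1.0000

1.0000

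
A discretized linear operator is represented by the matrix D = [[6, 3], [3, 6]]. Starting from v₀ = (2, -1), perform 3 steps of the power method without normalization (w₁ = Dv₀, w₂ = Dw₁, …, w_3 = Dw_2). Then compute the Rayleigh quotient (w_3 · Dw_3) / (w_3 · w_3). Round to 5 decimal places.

w1 = Dv₀ = (9, 0)
w2 = Dw1 = (54, 27)
w3 = Dw2 = (405, 324)
Dw3 = (3402, 3159)
w3·Dw3 = 405·3402 + 324·3159 = 2401326; w3·w3 = 405·405 + 324·324 = 269001
λ ≈ 2401326/269001 = 8.92683

λ ≈ 8.92683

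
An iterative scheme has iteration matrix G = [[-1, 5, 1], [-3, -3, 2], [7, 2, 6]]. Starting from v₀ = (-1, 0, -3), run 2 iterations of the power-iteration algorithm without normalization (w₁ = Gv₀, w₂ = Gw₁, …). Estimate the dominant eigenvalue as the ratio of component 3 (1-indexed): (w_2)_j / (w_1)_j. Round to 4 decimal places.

w1 = Gv₀ = ((-1)·(-1) + 5·0 + 1·(-3); (-3)·(-1) + (-3)·0 + 2·(-3); 7·(-1) + 2·0 + 6·(-3)) = (-2, -3, -25)
w2 = Gw1 = ((-1)·(-2) + 5·(-3) + 1·(-25); (-3)·(-2) + (-3)·(-3) + 2·(-25); 7·(-2) + 2·(-3) + 6·(-25)) = (-38, -35, -170)
Ratio at component: -170 / -25 = 6.8000

6.8000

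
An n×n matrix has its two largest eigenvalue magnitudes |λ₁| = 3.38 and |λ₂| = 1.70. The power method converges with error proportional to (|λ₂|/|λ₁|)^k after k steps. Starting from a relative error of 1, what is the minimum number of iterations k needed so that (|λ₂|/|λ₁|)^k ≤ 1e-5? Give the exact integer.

|λ₂/λ₁| = 1.70/3.38 = 0.50296
Need k ≥ ln(1e-5) / ln(0.50296) = -11.5129 / -0.6872 ≈ 16.752
Smallest integer k satisfying the bound: 17

17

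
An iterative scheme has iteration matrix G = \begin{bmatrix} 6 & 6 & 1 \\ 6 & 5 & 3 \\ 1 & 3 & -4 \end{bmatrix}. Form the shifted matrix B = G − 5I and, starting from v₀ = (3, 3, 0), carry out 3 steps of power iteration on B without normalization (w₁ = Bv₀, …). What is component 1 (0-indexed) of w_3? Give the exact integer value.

B = G − 5I has rows (1, 6, 1); (6, 0, 3); (1, 3, -9)
w1 = Bv₀ = (1·3 + 6·3 + 1·0; 6·3 + 0·3 + 3·0; 1·3 + 3·3 + (-9)·0) = (21, 18, 12)
w2 = Bw1 = (1·21 + 6·18 + 1·12; 6·21 + 0·18 + 3·12; 1·21 + 3·18 + (-9)·12) = (141, 162, -33)
w3 = Bw2 = (1080, 747, 924)
Requested component of w3: 747

747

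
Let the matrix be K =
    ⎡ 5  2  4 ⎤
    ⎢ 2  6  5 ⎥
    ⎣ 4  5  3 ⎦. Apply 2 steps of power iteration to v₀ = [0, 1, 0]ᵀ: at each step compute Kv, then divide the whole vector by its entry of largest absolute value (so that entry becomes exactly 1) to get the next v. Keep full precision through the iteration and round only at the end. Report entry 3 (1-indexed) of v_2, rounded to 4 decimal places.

0.8154

Kv0 = (2.00000, 6.00000, 5.00000); divide by 6.00000 → v1 = (0.33333, 1.00000, 0.83333)
Kv1 = (7.00000, 10.83333, 8.83333); divide by 10.83333 → v2 = (0.64615, 1.00000, 0.81538)
Requested entry of v2: 53/65 = 0.8154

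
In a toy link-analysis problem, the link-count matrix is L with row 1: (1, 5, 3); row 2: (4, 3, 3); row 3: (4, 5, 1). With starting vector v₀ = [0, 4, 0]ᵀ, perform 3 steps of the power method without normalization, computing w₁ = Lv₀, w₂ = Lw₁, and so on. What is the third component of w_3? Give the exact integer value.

1600

w1 = Lv₀ = (1·0 + 5·4 + 3·0; 4·0 + 3·4 + 3·0; 4·0 + 5·4 + 1·0) = (20, 12, 20)
w2 = Lw1 = (1·20 + 5·12 + 3·20; 4·20 + 3·12 + 3·20; 4·20 + 5·12 + 1·20) = (140, 176, 160)
w3 = Lw2 = (1500, 1568, 1600)
The requested component of w3 is 1600.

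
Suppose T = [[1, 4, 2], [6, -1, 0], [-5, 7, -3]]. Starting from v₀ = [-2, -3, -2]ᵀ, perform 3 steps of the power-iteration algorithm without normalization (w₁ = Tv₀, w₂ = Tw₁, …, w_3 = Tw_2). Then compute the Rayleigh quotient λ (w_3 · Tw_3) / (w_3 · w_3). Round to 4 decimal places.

w1 = Tv₀ = (-18, -9, -5)
w2 = Tw1 = (-64, -99, 42)
w3 = Tw2 = (-376, -285, -499)
Tw3 = (-2514, -1971, 1382)
w3·Tw3 = (-376)·(-2514) + (-285)·(-1971) + (-499)·1382 = 817381; w3·w3 = (-376)·(-376) + (-285)·(-285) + (-499)·(-499) = 471602
λ ≈ 817381/471602 = 1.7332

λ ≈ 1.7332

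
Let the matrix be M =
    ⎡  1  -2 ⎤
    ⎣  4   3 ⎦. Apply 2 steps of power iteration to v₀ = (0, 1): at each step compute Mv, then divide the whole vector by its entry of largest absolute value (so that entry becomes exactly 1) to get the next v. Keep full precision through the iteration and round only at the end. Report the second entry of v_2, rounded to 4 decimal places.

-0.1250

Mv0 = (-2.00000, 3.00000); divide by 3.00000 → v1 = (-0.66667, 1.00000)
Mv1 = (-2.66667, 0.33333); divide by -2.66667 → v2 = (1.00000, -0.12500)
Requested entry of v2: 1/-8 = -0.1250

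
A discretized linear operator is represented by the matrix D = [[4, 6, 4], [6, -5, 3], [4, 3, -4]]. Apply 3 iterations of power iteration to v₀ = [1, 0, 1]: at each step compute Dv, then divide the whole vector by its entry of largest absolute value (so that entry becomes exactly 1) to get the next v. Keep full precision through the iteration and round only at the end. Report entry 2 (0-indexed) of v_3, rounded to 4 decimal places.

Dv0 = (8.00000, 9.00000, 0.00000); divide by 9.00000 → v1 = (0.88889, 1.00000, 0.00000)
Dv1 = (9.55556, 0.33333, 6.55556); divide by 9.55556 → v2 = (1.00000, 0.03488, 0.68605)
Dv2 = (6.95349, 7.88372, 1.36047); divide by 7.88372 → v3 = (0.88201, 1.00000, 0.17257)
Requested entry of v3: 117/678 = 0.1726

0.1726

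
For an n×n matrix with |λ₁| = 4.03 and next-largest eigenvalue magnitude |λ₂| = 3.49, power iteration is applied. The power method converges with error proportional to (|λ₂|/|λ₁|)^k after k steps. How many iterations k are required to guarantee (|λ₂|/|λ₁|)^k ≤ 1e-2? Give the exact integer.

33

|λ₂/λ₁| = 3.49/4.03 = 0.86600
Need k ≥ ln(1e-2) / ln(0.86600) = -4.6052 / -0.1439 ≈ 32.010
Smallest integer k satisfying the bound: 33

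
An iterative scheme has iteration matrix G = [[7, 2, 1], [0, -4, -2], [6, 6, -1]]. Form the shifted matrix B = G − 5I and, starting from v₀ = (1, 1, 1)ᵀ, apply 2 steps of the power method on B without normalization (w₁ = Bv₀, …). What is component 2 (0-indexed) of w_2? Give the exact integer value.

B = G − 5I has rows (2, 2, 1); (0, -9, -2); (6, 6, -6)
w1 = Bv₀ = (5, -11, 6)
w2 = Bw1 = (-6, 87, -72)
Requested component of w2: -72

-72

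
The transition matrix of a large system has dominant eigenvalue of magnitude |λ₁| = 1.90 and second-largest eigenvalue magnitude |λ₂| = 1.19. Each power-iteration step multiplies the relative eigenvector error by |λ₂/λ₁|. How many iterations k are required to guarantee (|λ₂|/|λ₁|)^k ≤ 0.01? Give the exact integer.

10

|λ₂/λ₁| = 1.19/1.90 = 0.62632
Need k ≥ ln(0.01) / ln(0.62632) = -4.6052 / -0.4679 ≈ 9.842
Smallest integer k satisfying the bound: 10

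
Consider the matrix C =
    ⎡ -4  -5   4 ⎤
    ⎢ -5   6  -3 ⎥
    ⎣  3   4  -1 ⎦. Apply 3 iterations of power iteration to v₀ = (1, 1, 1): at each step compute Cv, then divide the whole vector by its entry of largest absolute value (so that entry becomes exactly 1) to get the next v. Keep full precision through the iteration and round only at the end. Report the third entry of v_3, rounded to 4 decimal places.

Cv0 = (-5.00000, -2.00000, 6.00000); divide by 6.00000 → v1 = (-0.83333, -0.33333, 1.00000)
Cv1 = (9.00000, -0.83333, -4.83333); divide by 9.00000 → v2 = (1.00000, -0.09259, -0.53704)
Cv2 = (-5.68519, -3.94444, 3.16667); divide by -5.68519 → v3 = (1.00000, 0.69381, -0.55700)
Requested entry of v3: 171/-307 = -0.5570

-0.5570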